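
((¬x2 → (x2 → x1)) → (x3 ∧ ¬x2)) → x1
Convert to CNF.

((¬x2 → (x2 → x1)) → (x3 ∧ ¬x2)) → x1
≡ ¬((¬x2 → (x2 → x1)) → (x3 ∧ ¬x2)) ∨ x1   [eliminate →]
≡ ¬(¬(¬x2 → (x2 → x1)) ∨ (x3 ∧ ¬x2)) ∨ x1   [eliminate →]
≡ ¬(¬(¬¬x2 ∨ (x2 → x1)) ∨ (x3 ∧ ¬x2)) ∨ x1   [eliminate →]
≡ ¬(¬(¬¬x2 ∨ ¬x2 ∨ x1) ∨ (x3 ∧ ¬x2)) ∨ x1   [eliminate →]
≡ (¬¬(¬¬x2 ∨ ¬x2 ∨ x1) ∧ ¬(x3 ∧ ¬x2)) ∨ x1   [De Morgan]
≡ ((¬¬x2 ∨ ¬x2 ∨ x1) ∧ ¬(x3 ∧ ¬x2)) ∨ x1   [double negation]
≡ ((x2 ∨ ¬x2 ∨ x1) ∧ ¬(x3 ∧ ¬x2)) ∨ x1   [double negation]
≡ ((x2 ∨ ¬x2 ∨ x1) ∧ (¬x3 ∨ ¬¬x2)) ∨ x1   [De Morgan]
≡ ((x2 ∨ ¬x2 ∨ x1) ∧ (¬x3 ∨ x2)) ∨ x1   [double negation]
≡ (x2 ∨ ¬x2 ∨ x1 ∨ x1) ∧ (¬x3 ∨ x2 ∨ x1)   [distribute ∨ over ∧]
≡ ¬x3 ∨ x2 ∨ x1   [simplify]

¬x3 ∨ x2 ∨ x1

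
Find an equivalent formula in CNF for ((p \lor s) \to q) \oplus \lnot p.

(\lnot p \lor q) \land (p \lor s) \land (\lnot q \lor p)

((p \lor s) \to q) \oplus \lnot p
≡ (((p \lor s) \to q) \lor \lnot p) \land \lnot (((p \lor s) \to q) \land \lnot p)
≡ (\lnot (p \lor s) \lor q \lor \lnot p) \land \lnot (((p \lor s) \to q) \land \lnot p)
≡ (\lnot (p \lor s) \lor q \lor \lnot p) \land \lnot ((\lnot (p \lor s) \lor q) \land \lnot p)
≡ ((\lnot p \land \lnot s) \lor q \lor \lnot p) \land \lnot ((\lnot (p \lor s) \lor q) \land \lnot p)
≡ ((\lnot p \land \lnot s) \lor q \lor \lnot p) \land (\lnot (\lnot (p \lor s) \lor q) \lor \lnot \lnot p)
≡ ((\lnot p \land \lnot s) \lor q \lor \lnot p) \land ((\lnot \lnot (p \lor s) \land \lnot q) \lor \lnot \lnot p)
≡ ((\lnot p \land \lnot s) \lor q \lor \lnot p) \land (((p \lor s) \land \lnot q) \lor \lnot \lnot p)
≡ ((\lnot p \land \lnot s) \lor q \lor \lnot p) \land (((p \lor s) \land \lnot q) \lor p)
≡ (\lnot p \lor q \lor \lnot p) \land (\lnot s \lor q \lor \lnot p) \land (p \lor s \lor p) \land (\lnot q \lor p)
≡ (\lnot p \lor q) \land (p \lor s) \land (\lnot q \lor p)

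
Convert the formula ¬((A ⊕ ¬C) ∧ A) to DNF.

(¬C ∧ A) ∨ ¬A

¬((A ⊕ ¬C) ∧ A)
≡ ¬(((A ∧ ¬¬C) ∨ (¬A ∧ ¬C)) ∧ A)
≡ ¬((A ∧ ¬¬C) ∨ (¬A ∧ ¬C)) ∨ ¬A
≡ (¬(A ∧ ¬¬C) ∧ ¬(¬A ∧ ¬C)) ∨ ¬A
≡ ((¬A ∨ ¬¬¬C) ∧ ¬(¬A ∧ ¬C)) ∨ ¬A
≡ ((¬A ∨ ¬C) ∧ ¬(¬A ∧ ¬C)) ∨ ¬A
≡ ((¬A ∨ ¬C) ∧ (¬¬A ∨ ¬¬C)) ∨ ¬A
≡ ((¬A ∨ ¬C) ∧ (A ∨ ¬¬C)) ∨ ¬A
≡ ((¬A ∨ ¬C) ∧ (A ∨ C)) ∨ ¬A
≡ (¬A ∧ A) ∨ (¬A ∧ C) ∨ (¬C ∧ A) ∨ (¬C ∧ C) ∨ ¬A
≡ (¬C ∧ A) ∨ ¬A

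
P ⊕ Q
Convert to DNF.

P ⊕ Q
= (P ∧ ¬Q) ∨ (¬P ∧ Q)   (expand ⊕)

(P ∧ ¬Q) ∨ (¬P ∧ Q)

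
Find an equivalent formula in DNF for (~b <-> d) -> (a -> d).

(~b <-> d) -> (a -> d)
≡ ~(~b <-> d) | (a -> d)   [eliminate ->]
≡ ~((~b -> d) & (d -> ~b)) | (a -> d)   [eliminate <->]
≡ ~((~~b | d) & (d -> ~b)) | (a -> d)   [eliminate ->]
≡ ~((~~b | d) & (~d | ~b)) | (a -> d)   [eliminate ->]
≡ ~((~~b | d) & (~d | ~b)) | ~a | d   [eliminate ->]
≡ ~(~~b | d) | ~(~d | ~b) | ~a | d   [De Morgan]
≡ (~~~b & ~d) | ~(~d | ~b) | ~a | d   [De Morgan]
≡ (~b & ~d) | ~(~d | ~b) | ~a | d   [double negation]
≡ (~b & ~d) | (~~d & ~~b) | ~a | d   [De Morgan]
≡ (~b & ~d) | (d & ~~b) | ~a | d   [double negation]
≡ (~b & ~d) | (d & b) | ~a | d   [double negation]
≡ (~b & ~d) | ~a | d   [simplify]

(~b & ~d) | ~a | d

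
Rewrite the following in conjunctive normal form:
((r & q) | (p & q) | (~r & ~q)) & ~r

(r | p | ~q) & ~r

((r & q) | (p & q) | (~r & ~q)) & ~r
≡ (r | p | ~r) & (r | p | ~q) & (r | q | ~r) & (r | q | ~q) & (q | p | ~r) & (q | p | ~q) & (q | q | ~r) & (q | q | ~q) & ~r   [distribute | over &]
≡ (r | p | ~q) & ~r   [simplify]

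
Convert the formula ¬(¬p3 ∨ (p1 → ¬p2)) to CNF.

¬(¬p3 ∨ (p1 → ¬p2))
⇔ ¬(¬p3 ∨ ¬p1 ∨ ¬p2)   [eliminate →]
⇔ ¬¬p3 ∧ ¬¬p1 ∧ ¬¬p2   [De Morgan]
⇔ p3 ∧ ¬¬p1 ∧ ¬¬p2   [double negation]
⇔ p3 ∧ p1 ∧ ¬¬p2   [double negation]
⇔ p3 ∧ p1 ∧ p2   [double negation]

p3 ∧ p1 ∧ p2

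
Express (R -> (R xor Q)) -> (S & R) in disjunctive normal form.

(R & Q) | (S & R)

(R -> (R xor Q)) -> (S & R)
⇔ ~(R -> (R xor Q)) | (S & R)   [eliminate ->]
⇔ ~(~R | (R xor Q)) | (S & R)   [eliminate ->]
⇔ ~(~R | (R & ~Q) | (~R & Q)) | (S & R)   [expand xor]
⇔ (~~R & ~(R & ~Q) & ~(~R & Q)) | (S & R)   [De Morgan]
⇔ (R & ~(R & ~Q) & ~(~R & Q)) | (S & R)   [double negation]
⇔ (R & (~R | ~~Q) & ~(~R & Q)) | (S & R)   [De Morgan]
⇔ (R & (~R | Q) & ~(~R & Q)) | (S & R)   [double negation]
⇔ (R & (~R | Q) & (~~R | ~Q)) | (S & R)   [De Morgan]
⇔ (R & (~R | Q) & (R | ~Q)) | (S & R)   [double negation]
⇔ (R & ~R & R) | (R & ~R & ~Q) | (R & Q & R) | (R & Q & ~Q) | (S & R)   [distribute & over |]
⇔ (R & Q) | (S & R)   [simplify]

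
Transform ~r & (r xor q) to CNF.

~r & (r xor q)
≡ ~r & (r | q) & ~(r & q)   (expand xor)
≡ ~r & (r | q) & (~r | ~q)   (De Morgan)
≡ ~r & (r | q)   (simplify)

~r & (r | q)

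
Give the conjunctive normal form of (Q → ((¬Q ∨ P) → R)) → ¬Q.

(¬Q ∨ P) ∧ (¬R ∨ ¬Q)

(Q → ((¬Q ∨ P) → R)) → ¬Q
⇔ ¬(Q → ((¬Q ∨ P) → R)) ∨ ¬Q
⇔ ¬(¬Q ∨ ((¬Q ∨ P) → R)) ∨ ¬Q
⇔ ¬(¬Q ∨ ¬(¬Q ∨ P) ∨ R) ∨ ¬Q
⇔ (¬¬Q ∧ ¬¬(¬Q ∨ P) ∧ ¬R) ∨ ¬Q
⇔ (Q ∧ ¬¬(¬Q ∨ P) ∧ ¬R) ∨ ¬Q
⇔ (Q ∧ (¬Q ∨ P) ∧ ¬R) ∨ ¬Q
⇔ (Q ∨ ¬Q) ∧ (¬Q ∨ P ∨ ¬Q) ∧ (¬R ∨ ¬Q)
⇔ (¬Q ∨ P) ∧ (¬R ∨ ¬Q)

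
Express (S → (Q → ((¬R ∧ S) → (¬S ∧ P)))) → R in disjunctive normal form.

(S → (Q → ((¬R ∧ S) → (¬S ∧ P)))) → R
≡ ¬(S → (Q → ((¬R ∧ S) → (¬S ∧ P)))) ∨ R   [eliminate →]
≡ ¬(¬S ∨ (Q → ((¬R ∧ S) → (¬S ∧ P)))) ∨ R   [eliminate →]
≡ ¬(¬S ∨ ¬Q ∨ ((¬R ∧ S) → (¬S ∧ P))) ∨ R   [eliminate →]
≡ ¬(¬S ∨ ¬Q ∨ ¬(¬R ∧ S) ∨ (¬S ∧ P)) ∨ R   [eliminate →]
≡ (¬¬S ∧ ¬¬Q ∧ ¬¬(¬R ∧ S) ∧ ¬(¬S ∧ P)) ∨ R   [De Morgan]
≡ (S ∧ ¬¬Q ∧ ¬¬(¬R ∧ S) ∧ ¬(¬S ∧ P)) ∨ R   [double negation]
≡ (S ∧ Q ∧ ¬¬(¬R ∧ S) ∧ ¬(¬S ∧ P)) ∨ R   [double negation]
≡ (S ∧ Q ∧ ¬R ∧ S ∧ ¬(¬S ∧ P)) ∨ R   [double negation]
≡ (S ∧ Q ∧ ¬R ∧ S ∧ (¬¬S ∨ ¬P)) ∨ R   [De Morgan]
≡ (S ∧ Q ∧ ¬R ∧ S ∧ (S ∨ ¬P)) ∨ R   [double negation]
≡ (S ∧ Q ∧ ¬R ∧ S ∧ S) ∨ (S ∧ Q ∧ ¬R ∧ S ∧ ¬P) ∨ R   [distribute ∧ over ∨]
≡ (S ∧ Q ∧ ¬R) ∨ R   [simplify]

(S ∧ Q ∧ ¬R) ∨ R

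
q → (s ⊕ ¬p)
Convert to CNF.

q → (s ⊕ ¬p)
⇔ ¬q ∨ (s ⊕ ¬p)   [eliminate →]
⇔ ¬q ∨ ((s ∨ ¬p) ∧ ¬(s ∧ ¬p))   [expand ⊕]
⇔ ¬q ∨ ((s ∨ ¬p) ∧ (¬s ∨ ¬¬p))   [De Morgan]
⇔ ¬q ∨ ((s ∨ ¬p) ∧ (¬s ∨ p))   [double negation]
⇔ (¬q ∨ s ∨ ¬p) ∧ (¬q ∨ ¬s ∨ p)   [distribute ∨ over ∧]

(¬q ∨ s ∨ ¬p) ∧ (¬q ∨ ¬s ∨ p)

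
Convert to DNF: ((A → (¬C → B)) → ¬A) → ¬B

((A → (¬C → B)) → ¬A) → ¬B
≡ ¬((A → (¬C → B)) → ¬A) ∨ ¬B   [eliminate →]
≡ ¬(¬(A → (¬C → B)) ∨ ¬A) ∨ ¬B   [eliminate →]
≡ ¬(¬(¬A ∨ (¬C → B)) ∨ ¬A) ∨ ¬B   [eliminate →]
≡ ¬(¬(¬A ∨ ¬¬C ∨ B) ∨ ¬A) ∨ ¬B   [eliminate →]
≡ (¬¬(¬A ∨ ¬¬C ∨ B) ∧ ¬¬A) ∨ ¬B   [De Morgan]
≡ ((¬A ∨ ¬¬C ∨ B) ∧ ¬¬A) ∨ ¬B   [double negation]
≡ ((¬A ∨ C ∨ B) ∧ ¬¬A) ∨ ¬B   [double negation]
≡ ((¬A ∨ C ∨ B) ∧ A) ∨ ¬B   [double negation]
≡ (¬A ∧ A) ∨ (C ∧ A) ∨ (B ∧ A) ∨ ¬B   [distribute ∧ over ∨]
≡ (C ∧ A) ∨ (B ∧ A) ∨ ¬B   [simplify]

(C ∧ A) ∨ (B ∧ A) ∨ ¬B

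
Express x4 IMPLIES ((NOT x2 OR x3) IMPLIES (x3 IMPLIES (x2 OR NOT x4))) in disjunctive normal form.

x4 IMPLIES ((NOT x2 OR x3) IMPLIES (x3 IMPLIES (x2 OR NOT x4)))
≡ NOT x4 OR ((NOT x2 OR x3) IMPLIES (x3 IMPLIES (x2 OR NOT x4)))
≡ NOT x4 OR NOT (NOT x2 OR x3) OR (x3 IMPLIES (x2 OR NOT x4))
≡ NOT x4 OR NOT (NOT x2 OR x3) OR NOT x3 OR x2 OR NOT x4
≡ NOT x4 OR (NOT NOT x2 AND NOT x3) OR NOT x3 OR x2 OR NOT x4
≡ NOT x4 OR (x2 AND NOT x3) OR NOT x3 OR x2 OR NOT x4
≡ NOT x4 OR NOT x3 OR x2

NOT x4 OR NOT x3 OR x2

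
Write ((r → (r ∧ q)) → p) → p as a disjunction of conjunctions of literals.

(¬r ∧ ¬p) ∨ (r ∧ q ∧ ¬p) ∨ p

((r → (r ∧ q)) → p) → p
≡ ¬((r → (r ∧ q)) → p) ∨ p   [eliminate →]
≡ ¬(¬(r → (r ∧ q)) ∨ p) ∨ p   [eliminate →]
≡ ¬(¬(¬r ∨ (r ∧ q)) ∨ p) ∨ p   [eliminate →]
≡ (¬¬(¬r ∨ (r ∧ q)) ∧ ¬p) ∨ p   [De Morgan]
≡ ((¬r ∨ (r ∧ q)) ∧ ¬p) ∨ p   [double negation]
≡ (¬r ∧ ¬p) ∨ (r ∧ q ∧ ¬p) ∨ p   [distribute ∧ over ∨]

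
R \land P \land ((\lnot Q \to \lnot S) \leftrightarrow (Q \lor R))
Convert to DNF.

R \land P \land ((\lnot Q \to \lnot S) \leftrightarrow (Q \lor R))
≡ R \land P \land ((\lnot Q \to \lnot S) \to (Q \lor R)) \land ((Q \lor R) \to (\lnot Q \to \lnot S))   [eliminate \leftrightarrow]
≡ R \land P \land (\lnot (\lnot Q \to \lnot S) \lor Q \lor R) \land ((Q \lor R) \to (\lnot Q \to \lnot S))   [eliminate \to]
≡ R \land P \land (\lnot (\lnot \lnot Q \lor \lnot S) \lor Q \lor R) \land ((Q \lor R) \to (\lnot Q \to \lnot S))   [eliminate \to]
≡ R \land P \land (\lnot (\lnot \lnot Q \lor \lnot S) \lor Q \lor R) \land (\lnot (Q \lor R) \lor (\lnot Q \to \lnot S))   [eliminate \to]
≡ R \land P \land (\lnot (\lnot \lnot Q \lor \lnot S) \lor Q \lor R) \land (\lnot (Q \lor R) \lor \lnot \lnot Q \lor \lnot S)   [eliminate \to]
≡ R \land P \land ((\lnot \lnot \lnot Q \land \lnot \lnot S) \lor Q \lor R) \land (\lnot (Q \lor R) \lor \lnot \lnot Q \lor \lnot S)   [De Morgan]
≡ R \land P \land ((\lnot Q \land \lnot \lnot S) \lor Q \lor R) \land (\lnot (Q \lor R) \lor \lnot \lnot Q \lor \lnot S)   [double negation]
≡ R \land P \land ((\lnot Q \land S) \lor Q \lor R) \land (\lnot (Q \lor R) \lor \lnot \lnot Q \lor \lnot S)   [double negation]
≡ R \land P \land ((\lnot Q \land S) \lor Q \lor R) \land ((\lnot Q \land \lnot R) \lor \lnot \lnot Q \lor \lnot S)   [De Morgan]
≡ R \land P \land ((\lnot Q \land S) \lor Q \lor R) \land ((\lnot Q \land \lnot R) \lor Q \lor \lnot S)   [double negation]
≡ (R \land P \land \lnot Q \land S \land \lnot Q \land \lnot R) \lor (R \land P \land \lnot Q \land S \land Q) \lor (R \land P \land \lnot Q \land S \land \lnot S) \lor (R \land P \land Q \land \lnot Q \land \lnot R) \lor (R \land P \land Q \land Q) \lor (R \land P \land Q \land \lnot S) \lor (R \land P \land R \land \lnot Q \land \lnot R) \lor (R \land P \land R \land Q) \lor (R \land P \land R \land \lnot S)   [distribute \land over \lor]
≡ (R \land P \land Q) \lor (R \land P \land \lnot S)   [simplify]

(R \land P \land Q) \lor (R \land P \land \lnot S)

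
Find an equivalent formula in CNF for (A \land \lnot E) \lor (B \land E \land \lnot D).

(A \lor B) \land (A \lor E) \land (A \lor \lnot D) \land (\lnot E \lor B) \land (\lnot E \lor \lnot D)

(A \land \lnot E) \lor (B \land E \land \lnot D)
= (A \lor B) \land (A \lor E) \land (A \lor \lnot D) \land (\lnot E \lor B) \land (\lnot E \lor E) \land (\lnot E \lor \lnot D)   [distribute \lor over \land]
= (A \lor B) \land (A \lor E) \land (A \lor \lnot D) \land (\lnot E \lor B) \land (\lnot E \lor \lnot D)   [simplify]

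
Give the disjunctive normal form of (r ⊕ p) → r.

(r ⊕ p) → r
≡ ¬(r ⊕ p) ∨ r   — eliminate →
≡ ¬((r ∧ ¬p) ∨ (¬r ∧ p)) ∨ r   — expand ⊕
≡ (¬(r ∧ ¬p) ∧ ¬(¬r ∧ p)) ∨ r   — De Morgan
≡ ((¬r ∨ ¬¬p) ∧ ¬(¬r ∧ p)) ∨ r   — De Morgan
≡ ((¬r ∨ p) ∧ ¬(¬r ∧ p)) ∨ r   — double negation
≡ ((¬r ∨ p) ∧ (¬¬r ∨ ¬p)) ∨ r   — De Morgan
≡ ((¬r ∨ p) ∧ (r ∨ ¬p)) ∨ r   — double negation
≡ (¬r ∧ r) ∨ (¬r ∧ ¬p) ∨ (p ∧ r) ∨ (p ∧ ¬p) ∨ r   — distribute ∧ over ∨
≡ (¬r ∧ ¬p) ∨ r   — simplify

(¬r ∧ ¬p) ∨ r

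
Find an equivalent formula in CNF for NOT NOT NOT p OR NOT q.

NOT p OR NOT q

NOT NOT NOT p OR NOT q
≡ NOT p OR NOT q   — double negation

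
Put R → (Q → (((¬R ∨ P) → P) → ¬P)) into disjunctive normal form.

¬R ∨ ¬Q ∨ ¬P

R → (Q → (((¬R ∨ P) → P) → ¬P))
⇔ ¬R ∨ (Q → (((¬R ∨ P) → P) → ¬P))   [eliminate →]
⇔ ¬R ∨ ¬Q ∨ (((¬R ∨ P) → P) → ¬P)   [eliminate →]
⇔ ¬R ∨ ¬Q ∨ ¬((¬R ∨ P) → P) ∨ ¬P   [eliminate →]
⇔ ¬R ∨ ¬Q ∨ ¬(¬(¬R ∨ P) ∨ P) ∨ ¬P   [eliminate →]
⇔ ¬R ∨ ¬Q ∨ (¬¬(¬R ∨ P) ∧ ¬P) ∨ ¬P   [De Morgan]
⇔ ¬R ∨ ¬Q ∨ ((¬R ∨ P) ∧ ¬P) ∨ ¬P   [double negation]
⇔ ¬R ∨ ¬Q ∨ (¬R ∧ ¬P) ∨ (P ∧ ¬P) ∨ ¬P   [distribute ∧ over ∨]
⇔ ¬R ∨ ¬Q ∨ ¬P   [simplify]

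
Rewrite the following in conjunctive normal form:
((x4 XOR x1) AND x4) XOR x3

(NOT x4 OR NOT x1 OR x3) AND (x4 OR x3) AND (NOT x4 OR x1 OR NOT x3)

((x4 XOR x1) AND x4) XOR x3
⇔ (((x4 XOR x1) AND x4) OR x3) AND NOT ((x4 XOR x1) AND x4 AND x3)   (expand XOR)
⇔ (((x4 OR x1) AND NOT (x4 AND x1) AND x4) OR x3) AND NOT ((x4 XOR x1) AND x4 AND x3)   (expand XOR)
⇔ (((x4 OR x1) AND NOT (x4 AND x1) AND x4) OR x3) AND NOT ((x4 OR x1) AND NOT (x4 AND x1) AND x4 AND x3)   (expand XOR)
⇔ (((x4 OR x1) AND (NOT x4 OR NOT x1) AND x4) OR x3) AND NOT ((x4 OR x1) AND NOT (x4 AND x1) AND x4 AND x3)   (De Morgan)
⇔ (((x4 OR x1) AND (NOT x4 OR NOT x1) AND x4) OR x3) AND (NOT (x4 OR x1) OR NOT NOT (x4 AND x1) OR NOT x4 OR NOT x3)   (De Morgan)
⇔ (((x4 OR x1) AND (NOT x4 OR NOT x1) AND x4) OR x3) AND ((NOT x4 AND NOT x1) OR NOT NOT (x4 AND x1) OR NOT x4 OR NOT x3)   (De Morgan)
⇔ (((x4 OR x1) AND (NOT x4 OR NOT x1) AND x4) OR x3) AND ((NOT x4 AND NOT x1) OR (x4 AND x1) OR NOT x4 OR NOT x3)   (double negation)
⇔ (x4 OR x1 OR x3) AND (NOT x4 OR NOT x1 OR x3) AND (x4 OR x3) AND (NOT x4 OR x4 OR NOT x4 OR NOT x3) AND (NOT x4 OR x1 OR NOT x4 OR NOT x3) AND (NOT x1 OR x4 OR NOT x4 OR NOT x3) AND (NOT x1 OR x1 OR NOT x4 OR NOT x3)   (distribute OR over AND)
⇔ (NOT x4 OR NOT x1 OR x3) AND (x4 OR x3) AND (NOT x4 OR x1 OR NOT x3)   (simplify)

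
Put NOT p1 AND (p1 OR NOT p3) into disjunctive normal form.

NOT p1 AND (p1 OR NOT p3)
≡ (NOT p1 AND p1) OR (NOT p1 AND NOT p3)   [distribute AND over OR]
≡ NOT p1 AND NOT p3   [simplify]

NOT p1 AND NOT p3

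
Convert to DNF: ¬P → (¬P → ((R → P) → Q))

P ∨ (R ∧ ¬P) ∨ Q

¬P → (¬P → ((R → P) → Q))
⇔ ¬¬P ∨ (¬P → ((R → P) → Q))   [eliminate →]
⇔ ¬¬P ∨ ¬¬P ∨ ((R → P) → Q)   [eliminate →]
⇔ ¬¬P ∨ ¬¬P ∨ ¬(R → P) ∨ Q   [eliminate →]
⇔ ¬¬P ∨ ¬¬P ∨ ¬(¬R ∨ P) ∨ Q   [eliminate →]
⇔ P ∨ ¬¬P ∨ ¬(¬R ∨ P) ∨ Q   [double negation]
⇔ P ∨ P ∨ ¬(¬R ∨ P) ∨ Q   [double negation]
⇔ P ∨ P ∨ (¬¬R ∧ ¬P) ∨ Q   [De Morgan]
⇔ P ∨ P ∨ (R ∧ ¬P) ∨ Q   [double negation]
⇔ P ∨ (R ∧ ¬P) ∨ Q   [simplify]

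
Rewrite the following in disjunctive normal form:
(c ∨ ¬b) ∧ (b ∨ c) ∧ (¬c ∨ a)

c ∧ a

(c ∨ ¬b) ∧ (b ∨ c) ∧ (¬c ∨ a)
≡ (c ∧ b ∧ ¬c) ∨ (c ∧ b ∧ a) ∨ (c ∧ c ∧ ¬c) ∨ (c ∧ c ∧ a) ∨ (¬b ∧ b ∧ ¬c) ∨ (¬b ∧ b ∧ a) ∨ (¬b ∧ c ∧ ¬c) ∨ (¬b ∧ c ∧ a)   [distribute ∧ over ∨]
≡ c ∧ a   [simplify]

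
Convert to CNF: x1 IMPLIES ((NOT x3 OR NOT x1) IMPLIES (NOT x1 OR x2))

NOT x1 OR x3 OR x2

x1 IMPLIES ((NOT x3 OR NOT x1) IMPLIES (NOT x1 OR x2))
≡ NOT x1 OR ((NOT x3 OR NOT x1) IMPLIES (NOT x1 OR x2))   [eliminate IMPLIES]
≡ NOT x1 OR NOT (NOT x3 OR NOT x1) OR NOT x1 OR x2   [eliminate IMPLIES]
≡ NOT x1 OR (NOT NOT x3 AND NOT NOT x1) OR NOT x1 OR x2   [De Morgan]
≡ NOT x1 OR (x3 AND NOT NOT x1) OR NOT x1 OR x2   [double negation]
≡ NOT x1 OR (x3 AND x1) OR NOT x1 OR x2   [double negation]
≡ (NOT x1 OR x3 OR NOT x1 OR x2) AND (NOT x1 OR x1 OR NOT x1 OR x2)   [distribute OR over AND]
≡ NOT x1 OR x3 OR x2   [simplify]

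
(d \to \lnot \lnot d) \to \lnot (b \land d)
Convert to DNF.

(d \to \lnot \lnot d) \to \lnot (b \land d)
≡ \lnot (d \to \lnot \lnot d) \lor \lnot (b \land d)   [eliminate \to]
≡ \lnot (\lnot d \lor \lnot \lnot d) \lor \lnot (b \land d)   [eliminate \to]
≡ (\lnot \lnot d \land \lnot \lnot \lnot d) \lor \lnot (b \land d)   [De Morgan]
≡ (d \land \lnot \lnot \lnot d) \lor \lnot (b \land d)   [double negation]
≡ (d \land \lnot d) \lor \lnot (b \land d)   [double negation]
≡ (d \land \lnot d) \lor \lnot b \lor \lnot d   [De Morgan]
≡ \lnot b \lor \lnot d   [simplify]

\lnot b \lor \lnot d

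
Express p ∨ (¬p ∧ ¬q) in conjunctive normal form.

p ∨ (¬p ∧ ¬q)
≡ (p ∨ ¬p) ∧ (p ∨ ¬q)   — distribute ∨ over ∧
≡ p ∨ ¬q   — simplify

p ∨ ¬q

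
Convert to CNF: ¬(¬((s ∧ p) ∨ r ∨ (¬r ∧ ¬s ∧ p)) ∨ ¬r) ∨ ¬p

¬(¬((s ∧ p) ∨ r ∨ (¬r ∧ ¬s ∧ p)) ∨ ¬r) ∨ ¬p
⇔ (¬¬((s ∧ p) ∨ r ∨ (¬r ∧ ¬s ∧ p)) ∧ ¬¬r) ∨ ¬p   (De Morgan)
⇔ (((s ∧ p) ∨ r ∨ (¬r ∧ ¬s ∧ p)) ∧ ¬¬r) ∨ ¬p   (double negation)
⇔ (((s ∧ p) ∨ r ∨ (¬r ∧ ¬s ∧ p)) ∧ r) ∨ ¬p   (double negation)
⇔ (s ∨ r ∨ ¬r ∨ ¬p) ∧ (s ∨ r ∨ ¬s ∨ ¬p) ∧ (s ∨ r ∨ p ∨ ¬p) ∧ (p ∨ r ∨ ¬r ∨ ¬p) ∧ (p ∨ r ∨ ¬s ∨ ¬p) ∧ (p ∨ r ∨ p ∨ ¬p) ∧ (r ∨ ¬p)   (distribute ∨ over ∧)
⇔ r ∨ ¬p   (simplify)

r ∨ ¬p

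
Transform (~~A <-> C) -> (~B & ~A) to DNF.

(~~A <-> C) -> (~B & ~A)
≡ ~(~~A <-> C) | (~B & ~A)
≡ ~((~~A -> C) & (C -> ~~A)) | (~B & ~A)
≡ ~((~~~A | C) & (C -> ~~A)) | (~B & ~A)
≡ ~((~~~A | C) & (~C | ~~A)) | (~B & ~A)
≡ ~(~~~A | C) | ~(~C | ~~A) | (~B & ~A)
≡ (~~~~A & ~C) | ~(~C | ~~A) | (~B & ~A)
≡ (~~A & ~C) | ~(~C | ~~A) | (~B & ~A)
≡ (A & ~C) | ~(~C | ~~A) | (~B & ~A)
≡ (A & ~C) | (~~C & ~~~A) | (~B & ~A)
≡ (A & ~C) | (C & ~~~A) | (~B & ~A)
≡ (A & ~C) | (C & ~A) | (~B & ~A)

(A & ~C) | (C & ~A) | (~B & ~A)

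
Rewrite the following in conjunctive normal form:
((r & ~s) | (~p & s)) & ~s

((r & ~s) | (~p & s)) & ~s
= (r | ~p) & (r | s) & (~s | ~p) & (~s | s) & ~s   [distribute | over &]
= (r | ~p) & (r | s) & ~s   [simplify]

(r | ~p) & (r | s) & ~s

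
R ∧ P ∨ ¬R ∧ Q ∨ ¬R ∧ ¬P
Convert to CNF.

(R ∨ Q ∨ ¬P) ∧ (P ∨ ¬R)

R ∧ P ∨ ¬R ∧ Q ∨ ¬R ∧ ¬P
≡ (R ∨ ¬R ∨ ¬R) ∧ (R ∨ ¬R ∨ ¬P) ∧ (R ∨ Q ∨ ¬R) ∧ (R ∨ Q ∨ ¬P) ∧ (P ∨ ¬R ∨ ¬R) ∧ (P ∨ ¬R ∨ ¬P) ∧ (P ∨ Q ∨ ¬R) ∧ (P ∨ Q ∨ ¬P)   — distribute ∨ over ∧
≡ (R ∨ Q ∨ ¬P) ∧ (P ∨ ¬R)   — simplify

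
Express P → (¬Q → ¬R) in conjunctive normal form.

¬P ∨ Q ∨ ¬R

P → (¬Q → ¬R)
≡ ¬P ∨ (¬Q → ¬R)   (eliminate →)
≡ ¬P ∨ ¬¬Q ∨ ¬R   (eliminate →)
≡ ¬P ∨ Q ∨ ¬R   (double negation)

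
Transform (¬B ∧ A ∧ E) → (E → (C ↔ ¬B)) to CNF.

B ∨ ¬A ∨ ¬E ∨ C

(¬B ∧ A ∧ E) → (E → (C ↔ ¬B))
= ¬(¬B ∧ A ∧ E) ∨ (E → (C ↔ ¬B))   — eliminate →
= ¬(¬B ∧ A ∧ E) ∨ ¬E ∨ (C ↔ ¬B)   — eliminate →
= ¬(¬B ∧ A ∧ E) ∨ ¬E ∨ ((C → ¬B) ∧ (¬B → C))   — eliminate ↔
= ¬(¬B ∧ A ∧ E) ∨ ¬E ∨ ((¬C ∨ ¬B) ∧ (¬B → C))   — eliminate →
= ¬(¬B ∧ A ∧ E) ∨ ¬E ∨ ((¬C ∨ ¬B) ∧ (¬¬B ∨ C))   — eliminate →
= ¬¬B ∨ ¬A ∨ ¬E ∨ ¬E ∨ ((¬C ∨ ¬B) ∧ (¬¬B ∨ C))   — De Morgan
= B ∨ ¬A ∨ ¬E ∨ ¬E ∨ ((¬C ∨ ¬B) ∧ (¬¬B ∨ C))   — double negation
= B ∨ ¬A ∨ ¬E ∨ ¬E ∨ ((¬C ∨ ¬B) ∧ (B ∨ C))   — double negation
= (B ∨ ¬A ∨ ¬E ∨ ¬E ∨ ¬C ∨ ¬B) ∧ (B ∨ ¬A ∨ ¬E ∨ ¬E ∨ B ∨ C)   — distribute ∨ over ∧
= B ∨ ¬A ∨ ¬E ∨ C   — simplify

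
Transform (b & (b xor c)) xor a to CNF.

(b & (b xor c)) xor a
⇔ ((b & (b xor c)) | a) & ~(b & (b xor c) & a)   (expand xor)
⇔ ((b & (b | c) & ~(b & c)) | a) & ~(b & (b xor c) & a)   (expand xor)
⇔ ((b & (b | c) & ~(b & c)) | a) & ~(b & (b | c) & ~(b & c) & a)   (expand xor)
⇔ ((b & (b | c) & (~b | ~c)) | a) & ~(b & (b | c) & ~(b & c) & a)   (De Morgan)
⇔ ((b & (b | c) & (~b | ~c)) | a) & (~b | ~(b | c) | ~~(b & c) | ~a)   (De Morgan)
⇔ ((b & (b | c) & (~b | ~c)) | a) & (~b | (~b & ~c) | ~~(b & c) | ~a)   (De Morgan)
⇔ ((b & (b | c) & (~b | ~c)) | a) & (~b | (~b & ~c) | (b & c) | ~a)   (double negation)
⇔ (b | a) & (b | c | a) & (~b | ~c | a) & (~b | ~b | b | ~a) & (~b | ~b | c | ~a) & (~b | ~c | b | ~a) & (~b | ~c | c | ~a)   (distribute | over &)
⇔ (b | a) & (~b | ~c | a) & (~b | c | ~a)   (simplify)

(b | a) & (~b | ~c | a) & (~b | c | ~a)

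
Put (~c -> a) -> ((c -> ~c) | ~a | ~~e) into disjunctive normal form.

(~c -> a) -> ((c -> ~c) | ~a | ~~e)
= ~(~c -> a) | (c -> ~c) | ~a | ~~e   [eliminate ->]
= ~(~~c | a) | (c -> ~c) | ~a | ~~e   [eliminate ->]
= ~(~~c | a) | ~c | ~c | ~a | ~~e   [eliminate ->]
= (~~~c & ~a) | ~c | ~c | ~a | ~~e   [De Morgan]
= (~c & ~a) | ~c | ~c | ~a | ~~e   [double negation]
= (~c & ~a) | ~c | ~c | ~a | e   [double negation]
= ~c | ~a | e   [simplify]

~c | ~a | e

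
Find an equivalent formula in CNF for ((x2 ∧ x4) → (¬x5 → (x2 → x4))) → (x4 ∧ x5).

(x2 ∨ x5) ∧ x4 ∧ (¬x4 ∨ x5)

((x2 ∧ x4) → (¬x5 → (x2 → x4))) → (x4 ∧ x5)
⇔ ¬((x2 ∧ x4) → (¬x5 → (x2 → x4))) ∨ (x4 ∧ x5)   [eliminate →]
⇔ ¬(¬(x2 ∧ x4) ∨ (¬x5 → (x2 → x4))) ∨ (x4 ∧ x5)   [eliminate →]
⇔ ¬(¬(x2 ∧ x4) ∨ ¬¬x5 ∨ (x2 → x4)) ∨ (x4 ∧ x5)   [eliminate →]
⇔ ¬(¬(x2 ∧ x4) ∨ ¬¬x5 ∨ ¬x2 ∨ x4) ∨ (x4 ∧ x5)   [eliminate →]
⇔ (¬¬(x2 ∧ x4) ∧ ¬¬¬x5 ∧ ¬¬x2 ∧ ¬x4) ∨ (x4 ∧ x5)   [De Morgan]
⇔ (x2 ∧ x4 ∧ ¬¬¬x5 ∧ ¬¬x2 ∧ ¬x4) ∨ (x4 ∧ x5)   [double negation]
⇔ (x2 ∧ x4 ∧ ¬x5 ∧ ¬¬x2 ∧ ¬x4) ∨ (x4 ∧ x5)   [double negation]
⇔ (x2 ∧ x4 ∧ ¬x5 ∧ x2 ∧ ¬x4) ∨ (x4 ∧ x5)   [double negation]
⇔ (x2 ∨ x4) ∧ (x2 ∨ x5) ∧ (x4 ∨ x4) ∧ (x4 ∨ x5) ∧ (¬x5 ∨ x4) ∧ (¬x5 ∨ x5) ∧ (x2 ∨ x4) ∧ (x2 ∨ x5) ∧ (¬x4 ∨ x4) ∧ (¬x4 ∨ x5)   [distribute ∨ over ∧]
⇔ (x2 ∨ x5) ∧ x4 ∧ (¬x4 ∨ x5)   [simplify]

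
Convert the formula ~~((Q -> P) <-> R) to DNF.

(Q & ~P & ~R) | (R & ~Q) | (R & P)

~~((Q -> P) <-> R)
⇔ ~~(((Q -> P) -> R) & (R -> (Q -> P)))
⇔ ~~((~(Q -> P) | R) & (R -> (Q -> P)))
⇔ ~~((~(~Q | P) | R) & (R -> (Q -> P)))
⇔ ~~((~(~Q | P) | R) & (~R | (Q -> P)))
⇔ ~~((~(~Q | P) | R) & (~R | ~Q | P))
⇔ (~(~Q | P) | R) & (~R | ~Q | P)
⇔ ((~~Q & ~P) | R) & (~R | ~Q | P)
⇔ ((Q & ~P) | R) & (~R | ~Q | P)
⇔ (Q & ~P & ~R) | (Q & ~P & ~Q) | (Q & ~P & P) | (R & ~R) | (R & ~Q) | (R & P)
⇔ (Q & ~P & ~R) | (R & ~Q) | (R & P)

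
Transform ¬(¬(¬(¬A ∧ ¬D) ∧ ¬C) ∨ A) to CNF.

¬(¬(¬(¬A ∧ ¬D) ∧ ¬C) ∨ A)
≡ ¬¬(¬(¬A ∧ ¬D) ∧ ¬C) ∧ ¬A   [De Morgan]
≡ ¬(¬A ∧ ¬D) ∧ ¬C ∧ ¬A   [double negation]
≡ (¬¬A ∨ ¬¬D) ∧ ¬C ∧ ¬A   [De Morgan]
≡ (A ∨ ¬¬D) ∧ ¬C ∧ ¬A   [double negation]
≡ (A ∨ D) ∧ ¬C ∧ ¬A   [double negation]

(A ∨ D) ∧ ¬C ∧ ¬A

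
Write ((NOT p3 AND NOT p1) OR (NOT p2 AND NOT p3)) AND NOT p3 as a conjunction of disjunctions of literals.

((NOT p3 AND NOT p1) OR (NOT p2 AND NOT p3)) AND NOT p3
⇔ (NOT p3 OR NOT p2) AND (NOT p3 OR NOT p3) AND (NOT p1 OR NOT p2) AND (NOT p1 OR NOT p3) AND NOT p3   [distribute OR over AND]
⇔ NOT p3 AND (NOT p1 OR NOT p2)   [simplify]

NOT p3 AND (NOT p1 OR NOT p2)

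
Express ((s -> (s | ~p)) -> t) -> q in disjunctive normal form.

(~s & ~t) | (s & ~t) | (~p & ~t) | q

((s -> (s | ~p)) -> t) -> q
≡ ~((s -> (s | ~p)) -> t) | q   — eliminate ->
≡ ~(~(s -> (s | ~p)) | t) | q   — eliminate ->
≡ ~(~(~s | s | ~p) | t) | q   — eliminate ->
≡ (~~(~s | s | ~p) & ~t) | q   — De Morgan
≡ ((~s | s | ~p) & ~t) | q   — double negation
≡ (~s & ~t) | (s & ~t) | (~p & ~t) | q   — distribute & over |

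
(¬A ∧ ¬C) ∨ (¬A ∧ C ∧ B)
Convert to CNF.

¬A ∧ (¬C ∨ B)

(¬A ∧ ¬C) ∨ (¬A ∧ C ∧ B)
≡ (¬A ∨ ¬A) ∧ (¬A ∨ C) ∧ (¬A ∨ B) ∧ (¬C ∨ ¬A) ∧ (¬C ∨ C) ∧ (¬C ∨ B)   [distribute ∨ over ∧]
≡ ¬A ∧ (¬C ∨ B)   [simplify]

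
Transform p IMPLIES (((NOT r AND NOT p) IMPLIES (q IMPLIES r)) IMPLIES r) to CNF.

p IMPLIES (((NOT r AND NOT p) IMPLIES (q IMPLIES r)) IMPLIES r)
⇔ NOT p OR (((NOT r AND NOT p) IMPLIES (q IMPLIES r)) IMPLIES r)   [eliminate IMPLIES]
⇔ NOT p OR NOT ((NOT r AND NOT p) IMPLIES (q IMPLIES r)) OR r   [eliminate IMPLIES]
⇔ NOT p OR NOT (NOT (NOT r AND NOT p) OR (q IMPLIES r)) OR r   [eliminate IMPLIES]
⇔ NOT p OR NOT (NOT (NOT r AND NOT p) OR NOT q OR r) OR r   [eliminate IMPLIES]
⇔ NOT p OR (NOT NOT (NOT r AND NOT p) AND NOT NOT q AND NOT r) OR r   [De Morgan]
⇔ NOT p OR (NOT r AND NOT p AND NOT NOT q AND NOT r) OR r   [double negation]
⇔ NOT p OR (NOT r AND NOT p AND q AND NOT r) OR r   [double negation]
⇔ (NOT p OR NOT r OR r) AND (NOT p OR NOT p OR r) AND (NOT p OR q OR r) AND (NOT p OR NOT r OR r)   [distribute OR over AND]
⇔ NOT p OR r   [simplify]

NOT p OR r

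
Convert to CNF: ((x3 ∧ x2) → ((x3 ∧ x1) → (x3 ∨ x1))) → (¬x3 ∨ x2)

((x3 ∧ x2) → ((x3 ∧ x1) → (x3 ∨ x1))) → (¬x3 ∨ x2)
≡ ¬((x3 ∧ x2) → ((x3 ∧ x1) → (x3 ∨ x1))) ∨ ¬x3 ∨ x2   — eliminate →
≡ ¬(¬(x3 ∧ x2) ∨ ((x3 ∧ x1) → (x3 ∨ x1))) ∨ ¬x3 ∨ x2   — eliminate →
≡ ¬(¬(x3 ∧ x2) ∨ ¬(x3 ∧ x1) ∨ x3 ∨ x1) ∨ ¬x3 ∨ x2   — eliminate →
≡ (¬¬(x3 ∧ x2) ∧ ¬¬(x3 ∧ x1) ∧ ¬x3 ∧ ¬x1) ∨ ¬x3 ∨ x2   — De Morgan
≡ (x3 ∧ x2 ∧ ¬¬(x3 ∧ x1) ∧ ¬x3 ∧ ¬x1) ∨ ¬x3 ∨ x2   — double negation
≡ (x3 ∧ x2 ∧ x3 ∧ x1 ∧ ¬x3 ∧ ¬x1) ∨ ¬x3 ∨ x2   — double negation
≡ (x3 ∨ ¬x3 ∨ x2) ∧ (x2 ∨ ¬x3 ∨ x2) ∧ (x3 ∨ ¬x3 ∨ x2) ∧ (x1 ∨ ¬x3 ∨ x2) ∧ (¬x3 ∨ ¬x3 ∨ x2) ∧ (¬x1 ∨ ¬x3 ∨ x2)   — distribute ∨ over ∧
≡ x2 ∨ ¬x3   — simplify

x2 ∨ ¬x3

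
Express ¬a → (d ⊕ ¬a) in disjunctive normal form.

¬a → (d ⊕ ¬a)
= ¬¬a ∨ (d ⊕ ¬a)   — eliminate →
= ¬¬a ∨ (d ∧ ¬¬a) ∨ (¬d ∧ ¬a)   — expand ⊕
= a ∨ (d ∧ ¬¬a) ∨ (¬d ∧ ¬a)   — double negation
= a ∨ (d ∧ a) ∨ (¬d ∧ ¬a)   — double negation
= a ∨ (¬d ∧ ¬a)   — simplify

a ∨ (¬d ∧ ¬a)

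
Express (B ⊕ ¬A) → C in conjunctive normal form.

(B ⊕ ¬A) → C
≡ ¬(B ⊕ ¬A) ∨ C   [eliminate →]
≡ ¬((B ∨ ¬A) ∧ ¬(B ∧ ¬A)) ∨ C   [expand ⊕]
≡ ¬(B ∨ ¬A) ∨ ¬¬(B ∧ ¬A) ∨ C   [De Morgan]
≡ (¬B ∧ ¬¬A) ∨ ¬¬(B ∧ ¬A) ∨ C   [De Morgan]
≡ (¬B ∧ A) ∨ ¬¬(B ∧ ¬A) ∨ C   [double negation]
≡ (¬B ∧ A) ∨ (B ∧ ¬A) ∨ C   [double negation]
≡ (¬B ∨ B ∨ C) ∧ (¬B ∨ ¬A ∨ C) ∧ (A ∨ B ∨ C) ∧ (A ∨ ¬A ∨ C)   [distribute ∨ over ∧]
≡ (¬B ∨ ¬A ∨ C) ∧ (A ∨ B ∨ C)   [simplify]

(¬B ∨ ¬A ∨ C) ∧ (A ∨ B ∨ C)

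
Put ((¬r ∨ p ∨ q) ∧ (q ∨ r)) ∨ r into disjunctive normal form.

q ∨ r

((¬r ∨ p ∨ q) ∧ (q ∨ r)) ∨ r
≡ (¬r ∧ q) ∨ (¬r ∧ r) ∨ (p ∧ q) ∨ (p ∧ r) ∨ (q ∧ q) ∨ (q ∧ r) ∨ r
≡ q ∨ r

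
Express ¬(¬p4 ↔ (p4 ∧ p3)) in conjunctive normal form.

¬(¬p4 ↔ (p4 ∧ p3))
= ¬((¬p4 → (p4 ∧ p3)) ∧ ((p4 ∧ p3) → ¬p4))   [eliminate ↔]
= ¬((¬¬p4 ∨ (p4 ∧ p3)) ∧ ((p4 ∧ p3) → ¬p4))   [eliminate →]
= ¬((¬¬p4 ∨ (p4 ∧ p3)) ∧ (¬(p4 ∧ p3) ∨ ¬p4))   [eliminate →]
= ¬(¬¬p4 ∨ (p4 ∧ p3)) ∨ ¬(¬(p4 ∧ p3) ∨ ¬p4)   [De Morgan]
= (¬¬¬p4 ∧ ¬(p4 ∧ p3)) ∨ ¬(¬(p4 ∧ p3) ∨ ¬p4)   [De Morgan]
= (¬p4 ∧ ¬(p4 ∧ p3)) ∨ ¬(¬(p4 ∧ p3) ∨ ¬p4)   [double negation]
= (¬p4 ∧ (¬p4 ∨ ¬p3)) ∨ ¬(¬(p4 ∧ p3) ∨ ¬p4)   [De Morgan]
= (¬p4 ∧ (¬p4 ∨ ¬p3)) ∨ (¬¬(p4 ∧ p3) ∧ ¬¬p4)   [De Morgan]
= (¬p4 ∧ (¬p4 ∨ ¬p3)) ∨ (p4 ∧ p3 ∧ ¬¬p4)   [double negation]
= (¬p4 ∧ (¬p4 ∨ ¬p3)) ∨ (p4 ∧ p3 ∧ p4)   [double negation]
= (¬p4 ∨ p4) ∧ (¬p4 ∨ p3) ∧ (¬p4 ∨ p4) ∧ (¬p4 ∨ ¬p3 ∨ p4) ∧ (¬p4 ∨ ¬p3 ∨ p3) ∧ (¬p4 ∨ ¬p3 ∨ p4)   [distribute ∨ over ∧]
= ¬p4 ∨ p3   [simplify]

¬p4 ∨ p3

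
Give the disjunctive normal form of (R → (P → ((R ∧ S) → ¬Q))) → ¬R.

(R → (P → ((R ∧ S) → ¬Q))) → ¬R
⇔ ¬(R → (P → ((R ∧ S) → ¬Q))) ∨ ¬R   — eliminate →
⇔ ¬(¬R ∨ (P → ((R ∧ S) → ¬Q))) ∨ ¬R   — eliminate →
⇔ ¬(¬R ∨ ¬P ∨ ((R ∧ S) → ¬Q)) ∨ ¬R   — eliminate →
⇔ ¬(¬R ∨ ¬P ∨ ¬(R ∧ S) ∨ ¬Q) ∨ ¬R   — eliminate →
⇔ (¬¬R ∧ ¬¬P ∧ ¬¬(R ∧ S) ∧ ¬¬Q) ∨ ¬R   — De Morgan
⇔ (R ∧ ¬¬P ∧ ¬¬(R ∧ S) ∧ ¬¬Q) ∨ ¬R   — double negation
⇔ (R ∧ P ∧ ¬¬(R ∧ S) ∧ ¬¬Q) ∨ ¬R   — double negation
⇔ (R ∧ P ∧ R ∧ S ∧ ¬¬Q) ∨ ¬R   — double negation
⇔ (R ∧ P ∧ R ∧ S ∧ Q) ∨ ¬R   — double negation
⇔ (R ∧ P ∧ S ∧ Q) ∨ ¬R   — simplify

(R ∧ P ∧ S ∧ Q) ∨ ¬R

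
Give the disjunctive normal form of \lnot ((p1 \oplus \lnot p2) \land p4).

(\lnot p1 \land p2) \lor (\lnot p2 \land p1) \lor \lnot p4

\lnot ((p1 \oplus \lnot p2) \land p4)
= \lnot (((p1 \land \lnot \lnot p2) \lor (\lnot p1 \land \lnot p2)) \land p4)
= \lnot ((p1 \land \lnot \lnot p2) \lor (\lnot p1 \land \lnot p2)) \lor \lnot p4
= (\lnot (p1 \land \lnot \lnot p2) \land \lnot (\lnot p1 \land \lnot p2)) \lor \lnot p4
= ((\lnot p1 \lor \lnot \lnot \lnot p2) \land \lnot (\lnot p1 \land \lnot p2)) \lor \lnot p4
= ((\lnot p1 \lor \lnot p2) \land \lnot (\lnot p1 \land \lnot p2)) \lor \lnot p4
= ((\lnot p1 \lor \lnot p2) \land (\lnot \lnot p1 \lor \lnot \lnot p2)) \lor \lnot p4
= ((\lnot p1 \lor \lnot p2) \land (p1 \lor \lnot \lnot p2)) \lor \lnot p4
= ((\lnot p1 \lor \lnot p2) \land (p1 \lor p2)) \lor \lnot p4
= (\lnot p1 \land p1) \lor (\lnot p1 \land p2) \lor (\lnot p2 \land p1) \lor (\lnot p2 \land p2) \lor \lnot p4
= (\lnot p1 \land p2) \lor (\lnot p2 \land p1) \lor \lnot p4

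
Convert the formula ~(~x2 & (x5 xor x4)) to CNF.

~(~x2 & (x5 xor x4))
⇔ ~(~x2 & (x5 | x4) & ~(x5 & x4))   — expand xor
⇔ ~~x2 | ~(x5 | x4) | ~~(x5 & x4)   — De Morgan
⇔ x2 | ~(x5 | x4) | ~~(x5 & x4)   — double negation
⇔ x2 | (~x5 & ~x4) | ~~(x5 & x4)   — De Morgan
⇔ x2 | (~x5 & ~x4) | (x5 & x4)   — double negation
⇔ (x2 | ~x5 | x5) & (x2 | ~x5 | x4) & (x2 | ~x4 | x5) & (x2 | ~x4 | x4)   — distribute | over &
⇔ (x2 | ~x5 | x4) & (x2 | ~x4 | x5)   — simplify

(x2 | ~x5 | x4) & (x2 | ~x4 | x5)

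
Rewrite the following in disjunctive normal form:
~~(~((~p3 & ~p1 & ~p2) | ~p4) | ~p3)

(p3 & p4) | (p1 & p4) | (p2 & p4) | ~p3

~~(~((~p3 & ~p1 & ~p2) | ~p4) | ~p3)
≡ ~((~p3 & ~p1 & ~p2) | ~p4) | ~p3   [double negation]
≡ (~(~p3 & ~p1 & ~p2) & ~~p4) | ~p3   [De Morgan]
≡ ((~~p3 | ~~p1 | ~~p2) & ~~p4) | ~p3   [De Morgan]
≡ ((p3 | ~~p1 | ~~p2) & ~~p4) | ~p3   [double negation]
≡ ((p3 | p1 | ~~p2) & ~~p4) | ~p3   [double negation]
≡ ((p3 | p1 | p2) & ~~p4) | ~p3   [double negation]
≡ ((p3 | p1 | p2) & p4) | ~p3   [double negation]
≡ (p3 & p4) | (p1 & p4) | (p2 & p4) | ~p3   [distribute & over |]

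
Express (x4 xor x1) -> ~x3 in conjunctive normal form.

(x4 xor x1) -> ~x3
≡ ~(x4 xor x1) | ~x3   — eliminate ->
≡ ~((x4 | x1) & ~(x4 & x1)) | ~x3   — expand xor
≡ ~(x4 | x1) | ~~(x4 & x1) | ~x3   — De Morgan
≡ (~x4 & ~x1) | ~~(x4 & x1) | ~x3   — De Morgan
≡ (~x4 & ~x1) | (x4 & x1) | ~x3   — double negation
≡ (~x4 | x4 | ~x3) & (~x4 | x1 | ~x3) & (~x1 | x4 | ~x3) & (~x1 | x1 | ~x3)   — distribute | over &
≡ (~x4 | x1 | ~x3) & (~x1 | x4 | ~x3)   — simplify

(~x4 | x1 | ~x3) & (~x1 | x4 | ~x3)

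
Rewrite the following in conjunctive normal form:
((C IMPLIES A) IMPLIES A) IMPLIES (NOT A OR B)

((C IMPLIES A) IMPLIES A) IMPLIES (NOT A OR B)
≡ NOT ((C IMPLIES A) IMPLIES A) OR NOT A OR B   [eliminate IMPLIES]
≡ NOT (NOT (C IMPLIES A) OR A) OR NOT A OR B   [eliminate IMPLIES]
≡ NOT (NOT (NOT C OR A) OR A) OR NOT A OR B   [eliminate IMPLIES]
≡ (NOT NOT (NOT C OR A) AND NOT A) OR NOT A OR B   [De Morgan]
≡ ((NOT C OR A) AND NOT A) OR NOT A OR B   [double negation]
≡ (NOT C OR A OR NOT A OR B) AND (NOT A OR NOT A OR B)   [distribute OR over AND]
≡ NOT A OR B   [simplify]

NOT A OR B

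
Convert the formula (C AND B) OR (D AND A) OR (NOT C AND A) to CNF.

(C AND B) OR (D AND A) OR (NOT C AND A)
≡ (C OR D OR NOT C) AND (C OR D OR A) AND (C OR A OR NOT C) AND (C OR A OR A) AND (B OR D OR NOT C) AND (B OR D OR A) AND (B OR A OR NOT C) AND (B OR A OR A)   — distribute OR over AND
≡ (C OR A) AND (B OR D OR NOT C) AND (B OR A)   — simplify

(C OR A) AND (B OR D OR NOT C) AND (B OR A)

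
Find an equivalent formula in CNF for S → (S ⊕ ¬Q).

S → (S ⊕ ¬Q)
⇔ ¬S ∨ (S ⊕ ¬Q)   [eliminate →]
⇔ ¬S ∨ ((S ∨ ¬Q) ∧ ¬(S ∧ ¬Q))   [expand ⊕]
⇔ ¬S ∨ ((S ∨ ¬Q) ∧ (¬S ∨ ¬¬Q))   [De Morgan]
⇔ ¬S ∨ ((S ∨ ¬Q) ∧ (¬S ∨ Q))   [double negation]
⇔ (¬S ∨ S ∨ ¬Q) ∧ (¬S ∨ ¬S ∨ Q)   [distribute ∨ over ∧]
⇔ ¬S ∨ Q   [simplify]

¬S ∨ Q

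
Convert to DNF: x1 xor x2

x1 xor x2
≡ (x1 & ~x2) | (~x1 & x2)   — expand xor

(x1 & ~x2) | (~x1 & x2)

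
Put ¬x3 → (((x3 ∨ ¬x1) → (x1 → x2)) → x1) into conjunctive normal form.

x3 ∨ x1

¬x3 → (((x3 ∨ ¬x1) → (x1 → x2)) → x1)
≡ ¬¬x3 ∨ (((x3 ∨ ¬x1) → (x1 → x2)) → x1)   — eliminate →
≡ ¬¬x3 ∨ ¬((x3 ∨ ¬x1) → (x1 → x2)) ∨ x1   — eliminate →
≡ ¬¬x3 ∨ ¬(¬(x3 ∨ ¬x1) ∨ (x1 → x2)) ∨ x1   — eliminate →
≡ ¬¬x3 ∨ ¬(¬(x3 ∨ ¬x1) ∨ ¬x1 ∨ x2) ∨ x1   — eliminate →
≡ x3 ∨ ¬(¬(x3 ∨ ¬x1) ∨ ¬x1 ∨ x2) ∨ x1   — double negation
≡ x3 ∨ (¬¬(x3 ∨ ¬x1) ∧ ¬¬x1 ∧ ¬x2) ∨ x1   — De Morgan
≡ x3 ∨ ((x3 ∨ ¬x1) ∧ ¬¬x1 ∧ ¬x2) ∨ x1   — double negation
≡ x3 ∨ ((x3 ∨ ¬x1) ∧ x1 ∧ ¬x2) ∨ x1   — double negation
≡ (x3 ∨ x3 ∨ ¬x1 ∨ x1) ∧ (x3 ∨ x1 ∨ x1) ∧ (x3 ∨ ¬x2 ∨ x1)   — distribute ∨ over ∧
≡ x3 ∨ x1   — simplify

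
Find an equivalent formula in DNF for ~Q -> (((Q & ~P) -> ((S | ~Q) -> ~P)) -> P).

~Q -> (((Q & ~P) -> ((S | ~Q) -> ~P)) -> P)
⇔ ~~Q | (((Q & ~P) -> ((S | ~Q) -> ~P)) -> P)
⇔ ~~Q | ~((Q & ~P) -> ((S | ~Q) -> ~P)) | P
⇔ ~~Q | ~(~(Q & ~P) | ((S | ~Q) -> ~P)) | P
⇔ ~~Q | ~(~(Q & ~P) | ~(S | ~Q) | ~P) | P
⇔ Q | ~(~(Q & ~P) | ~(S | ~Q) | ~P) | P
⇔ Q | (~~(Q & ~P) & ~~(S | ~Q) & ~~P) | P
⇔ Q | (Q & ~P & ~~(S | ~Q) & ~~P) | P
⇔ Q | (Q & ~P & (S | ~Q) & ~~P) | P
⇔ Q | (Q & ~P & (S | ~Q) & P) | P
⇔ Q | (Q & ~P & S & P) | (Q & ~P & ~Q & P) | P
⇔ Q | P

Q | P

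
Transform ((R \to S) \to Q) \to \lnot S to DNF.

((R \to S) \to Q) \to \lnot S
⇔ \lnot ((R \to S) \to Q) \lor \lnot S
⇔ \lnot (\lnot (R \to S) \lor Q) \lor \lnot S
⇔ \lnot (\lnot (\lnot R \lor S) \lor Q) \lor \lnot S
⇔ (\lnot \lnot (\lnot R \lor S) \land \lnot Q) \lor \lnot S
⇔ ((\lnot R \lor S) \land \lnot Q) \lor \lnot S
⇔ (\lnot R \land \lnot Q) \lor (S \land \lnot Q) \lor \lnot S

(\lnot R \land \lnot Q) \lor (S \land \lnot Q) \lor \lnot S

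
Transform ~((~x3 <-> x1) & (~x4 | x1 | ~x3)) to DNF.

(~x3 & ~x1) | (x1 & x3) | (x4 & ~x1 & x3)

~((~x3 <-> x1) & (~x4 | x1 | ~x3))
≡ ~((~x3 -> x1) & (x1 -> ~x3) & (~x4 | x1 | ~x3))   — eliminate <->
≡ ~((~~x3 | x1) & (x1 -> ~x3) & (~x4 | x1 | ~x3))   — eliminate ->
≡ ~((~~x3 | x1) & (~x1 | ~x3) & (~x4 | x1 | ~x3))   — eliminate ->
≡ ~(~~x3 | x1) | ~(~x1 | ~x3) | ~(~x4 | x1 | ~x3)   — De Morgan
≡ (~~~x3 & ~x1) | ~(~x1 | ~x3) | ~(~x4 | x1 | ~x3)   — De Morgan
≡ (~x3 & ~x1) | ~(~x1 | ~x3) | ~(~x4 | x1 | ~x3)   — double negation
≡ (~x3 & ~x1) | (~~x1 & ~~x3) | ~(~x4 | x1 | ~x3)   — De Morgan
≡ (~x3 & ~x1) | (x1 & ~~x3) | ~(~x4 | x1 | ~x3)   — double negation
≡ (~x3 & ~x1) | (x1 & x3) | ~(~x4 | x1 | ~x3)   — double negation
≡ (~x3 & ~x1) | (x1 & x3) | (~~x4 & ~x1 & ~~x3)   — De Morgan
≡ (~x3 & ~x1) | (x1 & x3) | (x4 & ~x1 & ~~x3)   — double negation
≡ (~x3 & ~x1) | (x1 & x3) | (x4 & ~x1 & x3)   — double negation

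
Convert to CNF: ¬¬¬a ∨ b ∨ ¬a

¬¬¬a ∨ b ∨ ¬a
≡ ¬a ∨ b ∨ ¬a   [double negation]
≡ ¬a ∨ b   [simplify]

¬a ∨ b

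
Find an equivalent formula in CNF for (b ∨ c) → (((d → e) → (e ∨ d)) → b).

(b ∨ c) → (((d → e) → (e ∨ d)) → b)
≡ ¬(b ∨ c) ∨ (((d → e) → (e ∨ d)) → b)   [eliminate →]
≡ ¬(b ∨ c) ∨ ¬((d → e) → (e ∨ d)) ∨ b   [eliminate →]
≡ ¬(b ∨ c) ∨ ¬(¬(d → e) ∨ e ∨ d) ∨ b   [eliminate →]
≡ ¬(b ∨ c) ∨ ¬(¬(¬d ∨ e) ∨ e ∨ d) ∨ b   [eliminate →]
≡ (¬b ∧ ¬c) ∨ ¬(¬(¬d ∨ e) ∨ e ∨ d) ∨ b   [De Morgan]
≡ (¬b ∧ ¬c) ∨ (¬¬(¬d ∨ e) ∧ ¬e ∧ ¬d) ∨ b   [De Morgan]
≡ (¬b ∧ ¬c) ∨ ((¬d ∨ e) ∧ ¬e ∧ ¬d) ∨ b   [double negation]
≡ (¬b ∨ ¬d ∨ e ∨ b) ∧ (¬b ∨ ¬e ∨ b) ∧ (¬b ∨ ¬d ∨ b) ∧ (¬c ∨ ¬d ∨ e ∨ b) ∧ (¬c ∨ ¬e ∨ b) ∧ (¬c ∨ ¬d ∨ b)   [distribute ∨ over ∧]
≡ (¬c ∨ ¬e ∨ b) ∧ (¬c ∨ ¬d ∨ b)   [simplify]

(¬c ∨ ¬e ∨ b) ∧ (¬c ∨ ¬d ∨ b)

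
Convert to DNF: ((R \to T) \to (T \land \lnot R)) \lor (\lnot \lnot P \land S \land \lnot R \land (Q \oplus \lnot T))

((R \to T) \to (T \land \lnot R)) \lor (\lnot \lnot P \land S \land \lnot R \land (Q \oplus \lnot T))
⇔ \lnot (R \to T) \lor (T \land \lnot R) \lor (\lnot \lnot P \land S \land \lnot R \land (Q \oplus \lnot T))   (eliminate \to)
⇔ \lnot (\lnot R \lor T) \lor (T \land \lnot R) \lor (\lnot \lnot P \land S \land \lnot R \land (Q \oplus \lnot T))   (eliminate \to)
⇔ \lnot (\lnot R \lor T) \lor (T \land \lnot R) \lor (\lnot \lnot P \land S \land \lnot R \land ((Q \land \lnot \lnot T) \lor (\lnot Q \land \lnot T)))   (expand \oplus)
⇔ (\lnot \lnot R \land \lnot T) \lor (T \land \lnot R) \lor (\lnot \lnot P \land S \land \lnot R \land ((Q \land \lnot \lnot T) \lor (\lnot Q \land \lnot T)))   (De Morgan)
⇔ (R \land \lnot T) \lor (T \land \lnot R) \lor (\lnot \lnot P \land S \land \lnot R \land ((Q \land \lnot \lnot T) \lor (\lnot Q \land \lnot T)))   (double negation)
⇔ (R \land \lnot T) \lor (T \land \lnot R) \lor (P \land S \land \lnot R \land ((Q \land \lnot \lnot T) \lor (\lnot Q \land \lnot T)))   (double negation)
⇔ (R \land \lnot T) \lor (T \land \lnot R) \lor (P \land S \land \lnot R \land ((Q \land T) \lor (\lnot Q \land \lnot T)))   (double negation)
⇔ (R \land \lnot T) \lor (T \land \lnot R) \lor (P \land S \land \lnot R \land Q \land T) \lor (P \land S \land \lnot R \land \lnot Q \land \lnot T)   (distribute \land over \lor)
⇔ (R \land \lnot T) \lor (T \land \lnot R) \lor (P \land S \land \lnot R \land \lnot Q \land \lnot T)   (simplify)

(R \land \lnot T) \lor (T \land \lnot R) \lor (P \land S \land \lnot R \land \lnot Q \land \lnot T)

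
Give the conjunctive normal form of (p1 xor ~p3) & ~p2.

(p1 | ~p3) & (~p1 | p3) & ~p2

(p1 xor ~p3) & ~p2
⇔ (p1 | ~p3) & ~(p1 & ~p3) & ~p2   [expand xor]
⇔ (p1 | ~p3) & (~p1 | ~~p3) & ~p2   [De Morgan]
⇔ (p1 | ~p3) & (~p1 | p3) & ~p2   [double negation]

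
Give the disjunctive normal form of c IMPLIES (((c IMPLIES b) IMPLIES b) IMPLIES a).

c IMPLIES (((c IMPLIES b) IMPLIES b) IMPLIES a)
≡ NOT c OR (((c IMPLIES b) IMPLIES b) IMPLIES a)   [eliminate IMPLIES]
≡ NOT c OR NOT ((c IMPLIES b) IMPLIES b) OR a   [eliminate IMPLIES]
≡ NOT c OR NOT (NOT (c IMPLIES b) OR b) OR a   [eliminate IMPLIES]
≡ NOT c OR NOT (NOT (NOT c OR b) OR b) OR a   [eliminate IMPLIES]
≡ NOT c OR (NOT NOT (NOT c OR b) AND NOT b) OR a   [De Morgan]
≡ NOT c OR ((NOT c OR b) AND NOT b) OR a   [double negation]
≡ NOT c OR (NOT c AND NOT b) OR (b AND NOT b) OR a   [distribute AND over OR]
≡ NOT c OR a   [simplify]

NOT c OR a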